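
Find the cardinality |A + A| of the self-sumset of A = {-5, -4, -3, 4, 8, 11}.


A + A = {a + a' : a, a' ∈ A}; |A| = 6.
General bounds: 2|A| - 1 ≤ |A + A| ≤ |A|(|A|+1)/2, i.e. 11 ≤ |A + A| ≤ 21.
Lower bound 2|A|-1 is attained iff A is an arithmetic progression.
Enumerate sums a + a' for a ≤ a' (symmetric, so this suffices):
a = -5: -5+-5=-10, -5+-4=-9, -5+-3=-8, -5+4=-1, -5+8=3, -5+11=6
a = -4: -4+-4=-8, -4+-3=-7, -4+4=0, -4+8=4, -4+11=7
a = -3: -3+-3=-6, -3+4=1, -3+8=5, -3+11=8
a = 4: 4+4=8, 4+8=12, 4+11=15
a = 8: 8+8=16, 8+11=19
a = 11: 11+11=22
Distinct sums: {-10, -9, -8, -7, -6, -1, 0, 1, 3, 4, 5, 6, 7, 8, 12, 15, 16, 19, 22}
|A + A| = 19

|A + A| = 19


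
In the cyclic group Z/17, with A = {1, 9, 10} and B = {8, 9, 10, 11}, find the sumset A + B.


Work in Z/17Z: reduce every sum a + b modulo 17.
Enumerate all 12 pairs:
a = 1: 1+8=9, 1+9=10, 1+10=11, 1+11=12
a = 9: 9+8=0, 9+9=1, 9+10=2, 9+11=3
a = 10: 10+8=1, 10+9=2, 10+10=3, 10+11=4
Distinct residues collected: {0, 1, 2, 3, 4, 9, 10, 11, 12}
|A + B| = 9 (out of 17 total residues).

A + B = {0, 1, 2, 3, 4, 9, 10, 11, 12}


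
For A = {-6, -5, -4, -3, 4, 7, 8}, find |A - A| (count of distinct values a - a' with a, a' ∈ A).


A - A = {a - a' : a, a' ∈ A}; |A| = 7.
Bounds: 2|A|-1 ≤ |A - A| ≤ |A|² - |A| + 1, i.e. 13 ≤ |A - A| ≤ 43.
Note: 0 ∈ A - A always (from a - a). The set is symmetric: if d ∈ A - A then -d ∈ A - A.
Enumerate nonzero differences d = a - a' with a > a' (then include -d):
Positive differences: {1, 2, 3, 4, 7, 8, 9, 10, 11, 12, 13, 14}
Full difference set: {0} ∪ (positive diffs) ∪ (negative diffs).
|A - A| = 1 + 2·12 = 25 (matches direct enumeration: 25).

|A - A| = 25


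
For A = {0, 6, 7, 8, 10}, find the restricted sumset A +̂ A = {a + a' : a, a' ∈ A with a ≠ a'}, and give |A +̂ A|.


Restricted sumset: A +̂ A = {a + a' : a ∈ A, a' ∈ A, a ≠ a'}.
Equivalently, take A + A and drop any sum 2a that is achievable ONLY as a + a for a ∈ A (i.e. sums representable only with equal summands).
Enumerate pairs (a, a') with a < a' (symmetric, so each unordered pair gives one sum; this covers all a ≠ a'):
  0 + 6 = 6
  0 + 7 = 7
  0 + 8 = 8
  0 + 10 = 10
  6 + 7 = 13
  6 + 8 = 14
  6 + 10 = 16
  7 + 8 = 15
  7 + 10 = 17
  8 + 10 = 18
Collected distinct sums: {6, 7, 8, 10, 13, 14, 15, 16, 17, 18}
|A +̂ A| = 10
(Reference bound: |A +̂ A| ≥ 2|A| - 3 for |A| ≥ 2, with |A| = 5 giving ≥ 7.)

|A +̂ A| = 10


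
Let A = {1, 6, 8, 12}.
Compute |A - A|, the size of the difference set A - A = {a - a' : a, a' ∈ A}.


A - A = {a - a' : a, a' ∈ A}; |A| = 4.
Bounds: 2|A|-1 ≤ |A - A| ≤ |A|² - |A| + 1, i.e. 7 ≤ |A - A| ≤ 13.
Note: 0 ∈ A - A always (from a - a). The set is symmetric: if d ∈ A - A then -d ∈ A - A.
Enumerate nonzero differences d = a - a' with a > a' (then include -d):
Positive differences: {2, 4, 5, 6, 7, 11}
Full difference set: {0} ∪ (positive diffs) ∪ (negative diffs).
|A - A| = 1 + 2·6 = 13 (matches direct enumeration: 13).

|A - A| = 13


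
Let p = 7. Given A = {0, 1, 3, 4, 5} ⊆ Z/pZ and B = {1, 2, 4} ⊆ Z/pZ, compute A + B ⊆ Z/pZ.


Work in Z/7Z: reduce every sum a + b modulo 7.
Enumerate all 15 pairs:
a = 0: 0+1=1, 0+2=2, 0+4=4
a = 1: 1+1=2, 1+2=3, 1+4=5
a = 3: 3+1=4, 3+2=5, 3+4=0
a = 4: 4+1=5, 4+2=6, 4+4=1
a = 5: 5+1=6, 5+2=0, 5+4=2
Distinct residues collected: {0, 1, 2, 3, 4, 5, 6}
|A + B| = 7 (out of 7 total residues).

A + B = {0, 1, 2, 3, 4, 5, 6}


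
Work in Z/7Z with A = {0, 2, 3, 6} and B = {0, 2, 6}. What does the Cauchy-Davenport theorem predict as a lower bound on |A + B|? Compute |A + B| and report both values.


Cauchy-Davenport: |A + B| ≥ min(p, |A| + |B| - 1) for A, B nonempty in Z/pZ.
|A| = 4, |B| = 3, p = 7.
CD lower bound = min(7, 4 + 3 - 1) = min(7, 6) = 6.
Compute A + B mod 7 directly:
a = 0: 0+0=0, 0+2=2, 0+6=6
a = 2: 2+0=2, 2+2=4, 2+6=1
a = 3: 3+0=3, 3+2=5, 3+6=2
a = 6: 6+0=6, 6+2=1, 6+6=5
A + B = {0, 1, 2, 3, 4, 5, 6}, so |A + B| = 7.
Verify: 7 ≥ 6? Yes ✓.

CD lower bound = 6, actual |A + B| = 7.


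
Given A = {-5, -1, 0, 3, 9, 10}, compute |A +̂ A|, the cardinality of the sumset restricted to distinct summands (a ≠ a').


Restricted sumset: A +̂ A = {a + a' : a ∈ A, a' ∈ A, a ≠ a'}.
Equivalently, take A + A and drop any sum 2a that is achievable ONLY as a + a for a ∈ A (i.e. sums representable only with equal summands).
Enumerate pairs (a, a') with a < a' (symmetric, so each unordered pair gives one sum; this covers all a ≠ a'):
  -5 + -1 = -6
  -5 + 0 = -5
  -5 + 3 = -2
  -5 + 9 = 4
  -5 + 10 = 5
  -1 + 0 = -1
  -1 + 3 = 2
  -1 + 9 = 8
  -1 + 10 = 9
  0 + 3 = 3
  0 + 9 = 9
  0 + 10 = 10
  3 + 9 = 12
  3 + 10 = 13
  9 + 10 = 19
Collected distinct sums: {-6, -5, -2, -1, 2, 3, 4, 5, 8, 9, 10, 12, 13, 19}
|A +̂ A| = 14
(Reference bound: |A +̂ A| ≥ 2|A| - 3 for |A| ≥ 2, with |A| = 6 giving ≥ 9.)

|A +̂ A| = 14


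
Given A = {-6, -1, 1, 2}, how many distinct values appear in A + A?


A + A = {a + a' : a, a' ∈ A}; |A| = 4.
General bounds: 2|A| - 1 ≤ |A + A| ≤ |A|(|A|+1)/2, i.e. 7 ≤ |A + A| ≤ 10.
Lower bound 2|A|-1 is attained iff A is an arithmetic progression.
Enumerate sums a + a' for a ≤ a' (symmetric, so this suffices):
a = -6: -6+-6=-12, -6+-1=-7, -6+1=-5, -6+2=-4
a = -1: -1+-1=-2, -1+1=0, -1+2=1
a = 1: 1+1=2, 1+2=3
a = 2: 2+2=4
Distinct sums: {-12, -7, -5, -4, -2, 0, 1, 2, 3, 4}
|A + A| = 10

|A + A| = 10


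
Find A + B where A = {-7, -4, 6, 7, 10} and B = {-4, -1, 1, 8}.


A + B = {a + b : a ∈ A, b ∈ B}.
Enumerate all |A|·|B| = 5·4 = 20 pairs (a, b) and collect distinct sums.
a = -7: -7+-4=-11, -7+-1=-8, -7+1=-6, -7+8=1
a = -4: -4+-4=-8, -4+-1=-5, -4+1=-3, -4+8=4
a = 6: 6+-4=2, 6+-1=5, 6+1=7, 6+8=14
a = 7: 7+-4=3, 7+-1=6, 7+1=8, 7+8=15
a = 10: 10+-4=6, 10+-1=9, 10+1=11, 10+8=18
Collecting distinct sums: A + B = {-11, -8, -6, -5, -3, 1, 2, 3, 4, 5, 6, 7, 8, 9, 11, 14, 15, 18}
|A + B| = 18

A + B = {-11, -8, -6, -5, -3, 1, 2, 3, 4, 5, 6, 7, 8, 9, 11, 14, 15, 18}


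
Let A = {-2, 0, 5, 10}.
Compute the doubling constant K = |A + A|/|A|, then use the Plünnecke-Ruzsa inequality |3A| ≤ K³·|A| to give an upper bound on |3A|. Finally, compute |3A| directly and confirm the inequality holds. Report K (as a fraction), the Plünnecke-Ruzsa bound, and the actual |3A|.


|A| = 4.
Step 1: Compute A + A by enumerating all 16 pairs.
A + A = {-4, -2, 0, 3, 5, 8, 10, 15, 20}, so |A + A| = 9.
Step 2: Doubling constant K = |A + A|/|A| = 9/4 = 9/4 ≈ 2.2500.
Step 3: Plünnecke-Ruzsa gives |3A| ≤ K³·|A| = (2.2500)³ · 4 ≈ 45.5625.
Step 4: Compute 3A = A + A + A directly by enumerating all triples (a,b,c) ∈ A³; |3A| = 16.
Step 5: Check 16 ≤ 45.5625? Yes ✓.

K = 9/4, Plünnecke-Ruzsa bound K³|A| ≈ 45.5625, |3A| = 16, inequality holds.


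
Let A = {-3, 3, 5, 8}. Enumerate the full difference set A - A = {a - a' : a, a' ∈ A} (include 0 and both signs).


A - A = {a - a' : a, a' ∈ A}.
Compute a - a' for each ordered pair (a, a'):
a = -3: -3--3=0, -3-3=-6, -3-5=-8, -3-8=-11
a = 3: 3--3=6, 3-3=0, 3-5=-2, 3-8=-5
a = 5: 5--3=8, 5-3=2, 5-5=0, 5-8=-3
a = 8: 8--3=11, 8-3=5, 8-5=3, 8-8=0
Collecting distinct values (and noting 0 appears from a-a):
A - A = {-11, -8, -6, -5, -3, -2, 0, 2, 3, 5, 6, 8, 11}
|A - A| = 13

A - A = {-11, -8, -6, -5, -3, -2, 0, 2, 3, 5, 6, 8, 11}


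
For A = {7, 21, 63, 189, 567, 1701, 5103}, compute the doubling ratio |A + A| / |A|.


|A| = 7.
Compute A + A by enumerating all 49 pairs.
A + A = {14, 28, 42, 70, 84, 126, 196, 210, 252, 378, 574, 588, 630, 756, 1134, 1708, 1722, 1764, 1890, 2268, 3402, 5110, 5124, 5166, 5292, 5670, 6804, 10206}, so |A + A| = 28.
K = |A + A| / |A| = 28/7 = 4/1 ≈ 4.0000.
Reference: AP of size 7 gives K = 13/7 ≈ 1.8571; a fully generic set of size 7 gives K ≈ 4.0000.

|A| = 7, |A + A| = 28, K = 28/7 = 4/1.


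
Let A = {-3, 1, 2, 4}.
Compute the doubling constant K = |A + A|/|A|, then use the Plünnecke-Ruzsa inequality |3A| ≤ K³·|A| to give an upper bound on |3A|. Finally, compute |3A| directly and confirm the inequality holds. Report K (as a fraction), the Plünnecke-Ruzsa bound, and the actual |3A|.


|A| = 4.
Step 1: Compute A + A by enumerating all 16 pairs.
A + A = {-6, -2, -1, 1, 2, 3, 4, 5, 6, 8}, so |A + A| = 10.
Step 2: Doubling constant K = |A + A|/|A| = 10/4 = 10/4 ≈ 2.5000.
Step 3: Plünnecke-Ruzsa gives |3A| ≤ K³·|A| = (2.5000)³ · 4 ≈ 62.5000.
Step 4: Compute 3A = A + A + A directly by enumerating all triples (a,b,c) ∈ A³; |3A| = 17.
Step 5: Check 17 ≤ 62.5000? Yes ✓.

K = 10/4, Plünnecke-Ruzsa bound K³|A| ≈ 62.5000, |3A| = 17, inequality holds.


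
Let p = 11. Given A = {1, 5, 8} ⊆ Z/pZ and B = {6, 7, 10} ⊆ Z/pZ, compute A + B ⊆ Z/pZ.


Work in Z/11Z: reduce every sum a + b modulo 11.
Enumerate all 9 pairs:
a = 1: 1+6=7, 1+7=8, 1+10=0
a = 5: 5+6=0, 5+7=1, 5+10=4
a = 8: 8+6=3, 8+7=4, 8+10=7
Distinct residues collected: {0, 1, 3, 4, 7, 8}
|A + B| = 6 (out of 11 total residues).

A + B = {0, 1, 3, 4, 7, 8}


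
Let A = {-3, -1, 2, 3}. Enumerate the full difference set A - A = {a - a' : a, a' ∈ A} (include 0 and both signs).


A - A = {a - a' : a, a' ∈ A}.
Compute a - a' for each ordered pair (a, a'):
a = -3: -3--3=0, -3--1=-2, -3-2=-5, -3-3=-6
a = -1: -1--3=2, -1--1=0, -1-2=-3, -1-3=-4
a = 2: 2--3=5, 2--1=3, 2-2=0, 2-3=-1
a = 3: 3--3=6, 3--1=4, 3-2=1, 3-3=0
Collecting distinct values (and noting 0 appears from a-a):
A - A = {-6, -5, -4, -3, -2, -1, 0, 1, 2, 3, 4, 5, 6}
|A - A| = 13

A - A = {-6, -5, -4, -3, -2, -1, 0, 1, 2, 3, 4, 5, 6}


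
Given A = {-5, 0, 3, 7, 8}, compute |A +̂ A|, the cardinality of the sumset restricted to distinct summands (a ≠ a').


Restricted sumset: A +̂ A = {a + a' : a ∈ A, a' ∈ A, a ≠ a'}.
Equivalently, take A + A and drop any sum 2a that is achievable ONLY as a + a for a ∈ A (i.e. sums representable only with equal summands).
Enumerate pairs (a, a') with a < a' (symmetric, so each unordered pair gives one sum; this covers all a ≠ a'):
  -5 + 0 = -5
  -5 + 3 = -2
  -5 + 7 = 2
  -5 + 8 = 3
  0 + 3 = 3
  0 + 7 = 7
  0 + 8 = 8
  3 + 7 = 10
  3 + 8 = 11
  7 + 8 = 15
Collected distinct sums: {-5, -2, 2, 3, 7, 8, 10, 11, 15}
|A +̂ A| = 9
(Reference bound: |A +̂ A| ≥ 2|A| - 3 for |A| ≥ 2, with |A| = 5 giving ≥ 7.)

|A +̂ A| = 9


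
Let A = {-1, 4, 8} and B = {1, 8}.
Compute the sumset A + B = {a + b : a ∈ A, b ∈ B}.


A + B = {a + b : a ∈ A, b ∈ B}.
Enumerate all |A|·|B| = 3·2 = 6 pairs (a, b) and collect distinct sums.
a = -1: -1+1=0, -1+8=7
a = 4: 4+1=5, 4+8=12
a = 8: 8+1=9, 8+8=16
Collecting distinct sums: A + B = {0, 5, 7, 9, 12, 16}
|A + B| = 6

A + B = {0, 5, 7, 9, 12, 16}


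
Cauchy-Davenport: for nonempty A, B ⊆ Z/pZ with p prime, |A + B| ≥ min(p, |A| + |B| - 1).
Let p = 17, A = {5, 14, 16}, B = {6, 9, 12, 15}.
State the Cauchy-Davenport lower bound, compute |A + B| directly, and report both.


Cauchy-Davenport: |A + B| ≥ min(p, |A| + |B| - 1) for A, B nonempty in Z/pZ.
|A| = 3, |B| = 4, p = 17.
CD lower bound = min(17, 3 + 4 - 1) = min(17, 6) = 6.
Compute A + B mod 17 directly:
a = 5: 5+6=11, 5+9=14, 5+12=0, 5+15=3
a = 14: 14+6=3, 14+9=6, 14+12=9, 14+15=12
a = 16: 16+6=5, 16+9=8, 16+12=11, 16+15=14
A + B = {0, 3, 5, 6, 8, 9, 11, 12, 14}, so |A + B| = 9.
Verify: 9 ≥ 6? Yes ✓.

CD lower bound = 6, actual |A + B| = 9.


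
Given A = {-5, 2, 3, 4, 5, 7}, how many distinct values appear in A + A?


A + A = {a + a' : a, a' ∈ A}; |A| = 6.
General bounds: 2|A| - 1 ≤ |A + A| ≤ |A|(|A|+1)/2, i.e. 11 ≤ |A + A| ≤ 21.
Lower bound 2|A|-1 is attained iff A is an arithmetic progression.
Enumerate sums a + a' for a ≤ a' (symmetric, so this suffices):
a = -5: -5+-5=-10, -5+2=-3, -5+3=-2, -5+4=-1, -5+5=0, -5+7=2
a = 2: 2+2=4, 2+3=5, 2+4=6, 2+5=7, 2+7=9
a = 3: 3+3=6, 3+4=7, 3+5=8, 3+7=10
a = 4: 4+4=8, 4+5=9, 4+7=11
a = 5: 5+5=10, 5+7=12
a = 7: 7+7=14
Distinct sums: {-10, -3, -2, -1, 0, 2, 4, 5, 6, 7, 8, 9, 10, 11, 12, 14}
|A + A| = 16

|A + A| = 16


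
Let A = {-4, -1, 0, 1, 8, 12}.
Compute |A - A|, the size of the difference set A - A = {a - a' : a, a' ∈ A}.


A - A = {a - a' : a, a' ∈ A}; |A| = 6.
Bounds: 2|A|-1 ≤ |A - A| ≤ |A|² - |A| + 1, i.e. 11 ≤ |A - A| ≤ 31.
Note: 0 ∈ A - A always (from a - a). The set is symmetric: if d ∈ A - A then -d ∈ A - A.
Enumerate nonzero differences d = a - a' with a > a' (then include -d):
Positive differences: {1, 2, 3, 4, 5, 7, 8, 9, 11, 12, 13, 16}
Full difference set: {0} ∪ (positive diffs) ∪ (negative diffs).
|A - A| = 1 + 2·12 = 25 (matches direct enumeration: 25).

|A - A| = 25


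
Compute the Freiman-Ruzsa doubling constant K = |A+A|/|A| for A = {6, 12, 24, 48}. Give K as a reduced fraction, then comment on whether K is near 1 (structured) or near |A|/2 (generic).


|A| = 4.
Compute A + A by enumerating all 16 pairs.
A + A = {12, 18, 24, 30, 36, 48, 54, 60, 72, 96}, so |A + A| = 10.
K = |A + A| / |A| = 10/4 = 5/2 ≈ 2.5000.
Reference: AP of size 4 gives K = 7/4 ≈ 1.7500; a fully generic set of size 4 gives K ≈ 2.5000.

|A| = 4, |A + A| = 10, K = 10/4 = 5/2.


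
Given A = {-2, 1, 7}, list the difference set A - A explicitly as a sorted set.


A - A = {a - a' : a, a' ∈ A}.
Compute a - a' for each ordered pair (a, a'):
a = -2: -2--2=0, -2-1=-3, -2-7=-9
a = 1: 1--2=3, 1-1=0, 1-7=-6
a = 7: 7--2=9, 7-1=6, 7-7=0
Collecting distinct values (and noting 0 appears from a-a):
A - A = {-9, -6, -3, 0, 3, 6, 9}
|A - A| = 7

A - A = {-9, -6, -3, 0, 3, 6, 9}


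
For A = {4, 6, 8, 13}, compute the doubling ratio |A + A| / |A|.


|A| = 4.
Compute A + A by enumerating all 16 pairs.
A + A = {8, 10, 12, 14, 16, 17, 19, 21, 26}, so |A + A| = 9.
K = |A + A| / |A| = 9/4 (already in lowest terms) ≈ 2.2500.
Reference: AP of size 4 gives K = 7/4 ≈ 1.7500; a fully generic set of size 4 gives K ≈ 2.5000.

|A| = 4, |A + A| = 9, K = 9/4.


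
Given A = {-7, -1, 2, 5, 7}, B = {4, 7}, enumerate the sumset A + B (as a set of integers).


A + B = {a + b : a ∈ A, b ∈ B}.
Enumerate all |A|·|B| = 5·2 = 10 pairs (a, b) and collect distinct sums.
a = -7: -7+4=-3, -7+7=0
a = -1: -1+4=3, -1+7=6
a = 2: 2+4=6, 2+7=9
a = 5: 5+4=9, 5+7=12
a = 7: 7+4=11, 7+7=14
Collecting distinct sums: A + B = {-3, 0, 3, 6, 9, 11, 12, 14}
|A + B| = 8

A + B = {-3, 0, 3, 6, 9, 11, 12, 14}


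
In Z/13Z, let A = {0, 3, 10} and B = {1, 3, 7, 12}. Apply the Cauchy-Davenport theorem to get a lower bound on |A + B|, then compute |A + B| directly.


Cauchy-Davenport: |A + B| ≥ min(p, |A| + |B| - 1) for A, B nonempty in Z/pZ.
|A| = 3, |B| = 4, p = 13.
CD lower bound = min(13, 3 + 4 - 1) = min(13, 6) = 6.
Compute A + B mod 13 directly:
a = 0: 0+1=1, 0+3=3, 0+7=7, 0+12=12
a = 3: 3+1=4, 3+3=6, 3+7=10, 3+12=2
a = 10: 10+1=11, 10+3=0, 10+7=4, 10+12=9
A + B = {0, 1, 2, 3, 4, 6, 7, 9, 10, 11, 12}, so |A + B| = 11.
Verify: 11 ≥ 6? Yes ✓.

CD lower bound = 6, actual |A + B| = 11.


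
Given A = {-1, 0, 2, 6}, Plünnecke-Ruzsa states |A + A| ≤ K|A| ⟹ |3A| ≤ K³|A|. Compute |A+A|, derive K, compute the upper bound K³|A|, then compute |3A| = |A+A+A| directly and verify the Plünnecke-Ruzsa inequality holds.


|A| = 4.
Step 1: Compute A + A by enumerating all 16 pairs.
A + A = {-2, -1, 0, 1, 2, 4, 5, 6, 8, 12}, so |A + A| = 10.
Step 2: Doubling constant K = |A + A|/|A| = 10/4 = 10/4 ≈ 2.5000.
Step 3: Plünnecke-Ruzsa gives |3A| ≤ K³·|A| = (2.5000)³ · 4 ≈ 62.5000.
Step 4: Compute 3A = A + A + A directly by enumerating all triples (a,b,c) ∈ A³; |3A| = 17.
Step 5: Check 17 ≤ 62.5000? Yes ✓.

K = 10/4, Plünnecke-Ruzsa bound K³|A| ≈ 62.5000, |3A| = 17, inequality holds.


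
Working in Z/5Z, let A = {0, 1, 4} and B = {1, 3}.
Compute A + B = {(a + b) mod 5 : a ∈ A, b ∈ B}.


Work in Z/5Z: reduce every sum a + b modulo 5.
Enumerate all 6 pairs:
a = 0: 0+1=1, 0+3=3
a = 1: 1+1=2, 1+3=4
a = 4: 4+1=0, 4+3=2
Distinct residues collected: {0, 1, 2, 3, 4}
|A + B| = 5 (out of 5 total residues).

A + B = {0, 1, 2, 3, 4}


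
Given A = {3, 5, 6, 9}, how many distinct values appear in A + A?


A + A = {a + a' : a, a' ∈ A}; |A| = 4.
General bounds: 2|A| - 1 ≤ |A + A| ≤ |A|(|A|+1)/2, i.e. 7 ≤ |A + A| ≤ 10.
Lower bound 2|A|-1 is attained iff A is an arithmetic progression.
Enumerate sums a + a' for a ≤ a' (symmetric, so this suffices):
a = 3: 3+3=6, 3+5=8, 3+6=9, 3+9=12
a = 5: 5+5=10, 5+6=11, 5+9=14
a = 6: 6+6=12, 6+9=15
a = 9: 9+9=18
Distinct sums: {6, 8, 9, 10, 11, 12, 14, 15, 18}
|A + A| = 9

|A + A| = 9


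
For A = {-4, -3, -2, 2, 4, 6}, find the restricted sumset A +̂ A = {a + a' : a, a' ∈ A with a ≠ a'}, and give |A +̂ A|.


Restricted sumset: A +̂ A = {a + a' : a ∈ A, a' ∈ A, a ≠ a'}.
Equivalently, take A + A and drop any sum 2a that is achievable ONLY as a + a for a ∈ A (i.e. sums representable only with equal summands).
Enumerate pairs (a, a') with a < a' (symmetric, so each unordered pair gives one sum; this covers all a ≠ a'):
  -4 + -3 = -7
  -4 + -2 = -6
  -4 + 2 = -2
  -4 + 4 = 0
  -4 + 6 = 2
  -3 + -2 = -5
  -3 + 2 = -1
  -3 + 4 = 1
  -3 + 6 = 3
  -2 + 2 = 0
  -2 + 4 = 2
  -2 + 6 = 4
  2 + 4 = 6
  2 + 6 = 8
  4 + 6 = 10
Collected distinct sums: {-7, -6, -5, -2, -1, 0, 1, 2, 3, 4, 6, 8, 10}
|A +̂ A| = 13
(Reference bound: |A +̂ A| ≥ 2|A| - 3 for |A| ≥ 2, with |A| = 6 giving ≥ 9.)

|A +̂ A| = 13


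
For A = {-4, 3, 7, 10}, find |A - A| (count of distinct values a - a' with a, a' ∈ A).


A - A = {a - a' : a, a' ∈ A}; |A| = 4.
Bounds: 2|A|-1 ≤ |A - A| ≤ |A|² - |A| + 1, i.e. 7 ≤ |A - A| ≤ 13.
Note: 0 ∈ A - A always (from a - a). The set is symmetric: if d ∈ A - A then -d ∈ A - A.
Enumerate nonzero differences d = a - a' with a > a' (then include -d):
Positive differences: {3, 4, 7, 11, 14}
Full difference set: {0} ∪ (positive diffs) ∪ (negative diffs).
|A - A| = 1 + 2·5 = 11 (matches direct enumeration: 11).

|A - A| = 11


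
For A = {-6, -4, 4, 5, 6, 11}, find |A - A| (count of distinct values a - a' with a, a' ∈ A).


A - A = {a - a' : a, a' ∈ A}; |A| = 6.
Bounds: 2|A|-1 ≤ |A - A| ≤ |A|² - |A| + 1, i.e. 11 ≤ |A - A| ≤ 31.
Note: 0 ∈ A - A always (from a - a). The set is symmetric: if d ∈ A - A then -d ∈ A - A.
Enumerate nonzero differences d = a - a' with a > a' (then include -d):
Positive differences: {1, 2, 5, 6, 7, 8, 9, 10, 11, 12, 15, 17}
Full difference set: {0} ∪ (positive diffs) ∪ (negative diffs).
|A - A| = 1 + 2·12 = 25 (matches direct enumeration: 25).

|A - A| = 25


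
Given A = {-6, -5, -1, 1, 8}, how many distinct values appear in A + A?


A + A = {a + a' : a, a' ∈ A}; |A| = 5.
General bounds: 2|A| - 1 ≤ |A + A| ≤ |A|(|A|+1)/2, i.e. 9 ≤ |A + A| ≤ 15.
Lower bound 2|A|-1 is attained iff A is an arithmetic progression.
Enumerate sums a + a' for a ≤ a' (symmetric, so this suffices):
a = -6: -6+-6=-12, -6+-5=-11, -6+-1=-7, -6+1=-5, -6+8=2
a = -5: -5+-5=-10, -5+-1=-6, -5+1=-4, -5+8=3
a = -1: -1+-1=-2, -1+1=0, -1+8=7
a = 1: 1+1=2, 1+8=9
a = 8: 8+8=16
Distinct sums: {-12, -11, -10, -7, -6, -5, -4, -2, 0, 2, 3, 7, 9, 16}
|A + A| = 14

|A + A| = 14


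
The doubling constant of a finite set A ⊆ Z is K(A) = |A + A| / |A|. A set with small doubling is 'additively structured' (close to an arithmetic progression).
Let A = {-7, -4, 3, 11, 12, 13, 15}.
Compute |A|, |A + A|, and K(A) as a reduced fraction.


|A| = 7.
Compute A + A by enumerating all 49 pairs.
A + A = {-14, -11, -8, -4, -1, 4, 5, 6, 7, 8, 9, 11, 14, 15, 16, 18, 22, 23, 24, 25, 26, 27, 28, 30}, so |A + A| = 24.
K = |A + A| / |A| = 24/7 (already in lowest terms) ≈ 3.4286.
Reference: AP of size 7 gives K = 13/7 ≈ 1.8571; a fully generic set of size 7 gives K ≈ 4.0000.

|A| = 7, |A + A| = 24, K = 24/7.


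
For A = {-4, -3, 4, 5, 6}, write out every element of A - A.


A - A = {a - a' : a, a' ∈ A}.
Compute a - a' for each ordered pair (a, a'):
a = -4: -4--4=0, -4--3=-1, -4-4=-8, -4-5=-9, -4-6=-10
a = -3: -3--4=1, -3--3=0, -3-4=-7, -3-5=-8, -3-6=-9
a = 4: 4--4=8, 4--3=7, 4-4=0, 4-5=-1, 4-6=-2
a = 5: 5--4=9, 5--3=8, 5-4=1, 5-5=0, 5-6=-1
a = 6: 6--4=10, 6--3=9, 6-4=2, 6-5=1, 6-6=0
Collecting distinct values (and noting 0 appears from a-a):
A - A = {-10, -9, -8, -7, -2, -1, 0, 1, 2, 7, 8, 9, 10}
|A - A| = 13

A - A = {-10, -9, -8, -7, -2, -1, 0, 1, 2, 7, 8, 9, 10}


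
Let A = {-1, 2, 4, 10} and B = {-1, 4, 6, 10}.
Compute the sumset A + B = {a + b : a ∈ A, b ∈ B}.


A + B = {a + b : a ∈ A, b ∈ B}.
Enumerate all |A|·|B| = 4·4 = 16 pairs (a, b) and collect distinct sums.
a = -1: -1+-1=-2, -1+4=3, -1+6=5, -1+10=9
a = 2: 2+-1=1, 2+4=6, 2+6=8, 2+10=12
a = 4: 4+-1=3, 4+4=8, 4+6=10, 4+10=14
a = 10: 10+-1=9, 10+4=14, 10+6=16, 10+10=20
Collecting distinct sums: A + B = {-2, 1, 3, 5, 6, 8, 9, 10, 12, 14, 16, 20}
|A + B| = 12

A + B = {-2, 1, 3, 5, 6, 8, 9, 10, 12, 14, 16, 20}


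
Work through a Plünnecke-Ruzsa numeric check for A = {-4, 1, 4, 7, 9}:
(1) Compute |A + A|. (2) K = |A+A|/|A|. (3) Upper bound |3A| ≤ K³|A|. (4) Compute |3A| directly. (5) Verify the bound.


|A| = 5.
Step 1: Compute A + A by enumerating all 25 pairs.
A + A = {-8, -3, 0, 2, 3, 5, 8, 10, 11, 13, 14, 16, 18}, so |A + A| = 13.
Step 2: Doubling constant K = |A + A|/|A| = 13/5 = 13/5 ≈ 2.6000.
Step 3: Plünnecke-Ruzsa gives |3A| ≤ K³·|A| = (2.6000)³ · 5 ≈ 87.8800.
Step 4: Compute 3A = A + A + A directly by enumerating all triples (a,b,c) ∈ A³; |3A| = 25.
Step 5: Check 25 ≤ 87.8800? Yes ✓.

K = 13/5, Plünnecke-Ruzsa bound K³|A| ≈ 87.8800, |3A| = 25, inequality holds.


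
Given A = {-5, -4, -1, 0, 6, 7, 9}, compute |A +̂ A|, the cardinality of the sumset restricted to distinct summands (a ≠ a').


Restricted sumset: A +̂ A = {a + a' : a ∈ A, a' ∈ A, a ≠ a'}.
Equivalently, take A + A and drop any sum 2a that is achievable ONLY as a + a for a ∈ A (i.e. sums representable only with equal summands).
Enumerate pairs (a, a') with a < a' (symmetric, so each unordered pair gives one sum; this covers all a ≠ a'):
  -5 + -4 = -9
  -5 + -1 = -6
  -5 + 0 = -5
  -5 + 6 = 1
  -5 + 7 = 2
  -5 + 9 = 4
  -4 + -1 = -5
  -4 + 0 = -4
  -4 + 6 = 2
  -4 + 7 = 3
  -4 + 9 = 5
  -1 + 0 = -1
  -1 + 6 = 5
  -1 + 7 = 6
  -1 + 9 = 8
  0 + 6 = 6
  0 + 7 = 7
  0 + 9 = 9
  6 + 7 = 13
  6 + 9 = 15
  7 + 9 = 16
Collected distinct sums: {-9, -6, -5, -4, -1, 1, 2, 3, 4, 5, 6, 7, 8, 9, 13, 15, 16}
|A +̂ A| = 17
(Reference bound: |A +̂ A| ≥ 2|A| - 3 for |A| ≥ 2, with |A| = 7 giving ≥ 11.)

|A +̂ A| = 17


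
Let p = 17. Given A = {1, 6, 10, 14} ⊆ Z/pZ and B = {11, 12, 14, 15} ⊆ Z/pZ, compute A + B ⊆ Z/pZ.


Work in Z/17Z: reduce every sum a + b modulo 17.
Enumerate all 16 pairs:
a = 1: 1+11=12, 1+12=13, 1+14=15, 1+15=16
a = 6: 6+11=0, 6+12=1, 6+14=3, 6+15=4
a = 10: 10+11=4, 10+12=5, 10+14=7, 10+15=8
a = 14: 14+11=8, 14+12=9, 14+14=11, 14+15=12
Distinct residues collected: {0, 1, 3, 4, 5, 7, 8, 9, 11, 12, 13, 15, 16}
|A + B| = 13 (out of 17 total residues).

A + B = {0, 1, 3, 4, 5, 7, 8, 9, 11, 12, 13, 15, 16}


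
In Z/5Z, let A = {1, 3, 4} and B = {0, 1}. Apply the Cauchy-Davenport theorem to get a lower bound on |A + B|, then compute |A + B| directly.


Cauchy-Davenport: |A + B| ≥ min(p, |A| + |B| - 1) for A, B nonempty in Z/pZ.
|A| = 3, |B| = 2, p = 5.
CD lower bound = min(5, 3 + 2 - 1) = min(5, 4) = 4.
Compute A + B mod 5 directly:
a = 1: 1+0=1, 1+1=2
a = 3: 3+0=3, 3+1=4
a = 4: 4+0=4, 4+1=0
A + B = {0, 1, 2, 3, 4}, so |A + B| = 5.
Verify: 5 ≥ 4? Yes ✓.

CD lower bound = 4, actual |A + B| = 5.


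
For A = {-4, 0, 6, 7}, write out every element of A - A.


A - A = {a - a' : a, a' ∈ A}.
Compute a - a' for each ordered pair (a, a'):
a = -4: -4--4=0, -4-0=-4, -4-6=-10, -4-7=-11
a = 0: 0--4=4, 0-0=0, 0-6=-6, 0-7=-7
a = 6: 6--4=10, 6-0=6, 6-6=0, 6-7=-1
a = 7: 7--4=11, 7-0=7, 7-6=1, 7-7=0
Collecting distinct values (and noting 0 appears from a-a):
A - A = {-11, -10, -7, -6, -4, -1, 0, 1, 4, 6, 7, 10, 11}
|A - A| = 13

A - A = {-11, -10, -7, -6, -4, -1, 0, 1, 4, 6, 7, 10, 11}


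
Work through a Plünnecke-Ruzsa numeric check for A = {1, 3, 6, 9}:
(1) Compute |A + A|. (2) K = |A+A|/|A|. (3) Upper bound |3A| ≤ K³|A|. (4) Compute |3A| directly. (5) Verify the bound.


|A| = 4.
Step 1: Compute A + A by enumerating all 16 pairs.
A + A = {2, 4, 6, 7, 9, 10, 12, 15, 18}, so |A + A| = 9.
Step 2: Doubling constant K = |A + A|/|A| = 9/4 = 9/4 ≈ 2.2500.
Step 3: Plünnecke-Ruzsa gives |3A| ≤ K³·|A| = (2.2500)³ · 4 ≈ 45.5625.
Step 4: Compute 3A = A + A + A directly by enumerating all triples (a,b,c) ∈ A³; |3A| = 16.
Step 5: Check 16 ≤ 45.5625? Yes ✓.

K = 9/4, Plünnecke-Ruzsa bound K³|A| ≈ 45.5625, |3A| = 16, inequality holds.


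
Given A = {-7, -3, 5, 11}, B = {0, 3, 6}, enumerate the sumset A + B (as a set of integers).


A + B = {a + b : a ∈ A, b ∈ B}.
Enumerate all |A|·|B| = 4·3 = 12 pairs (a, b) and collect distinct sums.
a = -7: -7+0=-7, -7+3=-4, -7+6=-1
a = -3: -3+0=-3, -3+3=0, -3+6=3
a = 5: 5+0=5, 5+3=8, 5+6=11
a = 11: 11+0=11, 11+3=14, 11+6=17
Collecting distinct sums: A + B = {-7, -4, -3, -1, 0, 3, 5, 8, 11, 14, 17}
|A + B| = 11

A + B = {-7, -4, -3, -1, 0, 3, 5, 8, 11, 14, 17}


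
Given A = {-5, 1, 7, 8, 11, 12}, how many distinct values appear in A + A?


A + A = {a + a' : a, a' ∈ A}; |A| = 6.
General bounds: 2|A| - 1 ≤ |A + A| ≤ |A|(|A|+1)/2, i.e. 11 ≤ |A + A| ≤ 21.
Lower bound 2|A|-1 is attained iff A is an arithmetic progression.
Enumerate sums a + a' for a ≤ a' (symmetric, so this suffices):
a = -5: -5+-5=-10, -5+1=-4, -5+7=2, -5+8=3, -5+11=6, -5+12=7
a = 1: 1+1=2, 1+7=8, 1+8=9, 1+11=12, 1+12=13
a = 7: 7+7=14, 7+8=15, 7+11=18, 7+12=19
a = 8: 8+8=16, 8+11=19, 8+12=20
a = 11: 11+11=22, 11+12=23
a = 12: 12+12=24
Distinct sums: {-10, -4, 2, 3, 6, 7, 8, 9, 12, 13, 14, 15, 16, 18, 19, 20, 22, 23, 24}
|A + A| = 19

|A + A| = 19


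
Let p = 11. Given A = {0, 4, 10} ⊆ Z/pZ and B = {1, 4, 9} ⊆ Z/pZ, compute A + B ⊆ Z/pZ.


Work in Z/11Z: reduce every sum a + b modulo 11.
Enumerate all 9 pairs:
a = 0: 0+1=1, 0+4=4, 0+9=9
a = 4: 4+1=5, 4+4=8, 4+9=2
a = 10: 10+1=0, 10+4=3, 10+9=8
Distinct residues collected: {0, 1, 2, 3, 4, 5, 8, 9}
|A + B| = 8 (out of 11 total residues).

A + B = {0, 1, 2, 3, 4, 5, 8, 9}


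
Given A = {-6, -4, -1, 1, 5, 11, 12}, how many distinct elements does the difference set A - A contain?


A - A = {a - a' : a, a' ∈ A}; |A| = 7.
Bounds: 2|A|-1 ≤ |A - A| ≤ |A|² - |A| + 1, i.e. 13 ≤ |A - A| ≤ 43.
Note: 0 ∈ A - A always (from a - a). The set is symmetric: if d ∈ A - A then -d ∈ A - A.
Enumerate nonzero differences d = a - a' with a > a' (then include -d):
Positive differences: {1, 2, 3, 4, 5, 6, 7, 9, 10, 11, 12, 13, 15, 16, 17, 18}
Full difference set: {0} ∪ (positive diffs) ∪ (negative diffs).
|A - A| = 1 + 2·16 = 33 (matches direct enumeration: 33).

|A - A| = 33


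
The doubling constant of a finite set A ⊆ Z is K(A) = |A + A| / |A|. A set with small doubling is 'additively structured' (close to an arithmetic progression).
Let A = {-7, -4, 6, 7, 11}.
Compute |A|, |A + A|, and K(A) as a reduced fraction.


|A| = 5.
Compute A + A by enumerating all 25 pairs.
A + A = {-14, -11, -8, -1, 0, 2, 3, 4, 7, 12, 13, 14, 17, 18, 22}, so |A + A| = 15.
K = |A + A| / |A| = 15/5 = 3/1 ≈ 3.0000.
Reference: AP of size 5 gives K = 9/5 ≈ 1.8000; a fully generic set of size 5 gives K ≈ 3.0000.

|A| = 5, |A + A| = 15, K = 15/5 = 3/1.


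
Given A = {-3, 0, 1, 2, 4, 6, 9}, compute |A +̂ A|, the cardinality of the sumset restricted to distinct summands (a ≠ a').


Restricted sumset: A +̂ A = {a + a' : a ∈ A, a' ∈ A, a ≠ a'}.
Equivalently, take A + A and drop any sum 2a that is achievable ONLY as a + a for a ∈ A (i.e. sums representable only with equal summands).
Enumerate pairs (a, a') with a < a' (symmetric, so each unordered pair gives one sum; this covers all a ≠ a'):
  -3 + 0 = -3
  -3 + 1 = -2
  -3 + 2 = -1
  -3 + 4 = 1
  -3 + 6 = 3
  -3 + 9 = 6
  0 + 1 = 1
  0 + 2 = 2
  0 + 4 = 4
  0 + 6 = 6
  0 + 9 = 9
  1 + 2 = 3
  1 + 4 = 5
  1 + 6 = 7
  1 + 9 = 10
  2 + 4 = 6
  2 + 6 = 8
  2 + 9 = 11
  4 + 6 = 10
  4 + 9 = 13
  6 + 9 = 15
Collected distinct sums: {-3, -2, -1, 1, 2, 3, 4, 5, 6, 7, 8, 9, 10, 11, 13, 15}
|A +̂ A| = 16
(Reference bound: |A +̂ A| ≥ 2|A| - 3 for |A| ≥ 2, with |A| = 7 giving ≥ 11.)

|A +̂ A| = 16


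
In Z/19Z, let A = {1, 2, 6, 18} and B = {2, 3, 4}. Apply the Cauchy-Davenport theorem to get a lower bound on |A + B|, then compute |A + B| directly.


Cauchy-Davenport: |A + B| ≥ min(p, |A| + |B| - 1) for A, B nonempty in Z/pZ.
|A| = 4, |B| = 3, p = 19.
CD lower bound = min(19, 4 + 3 - 1) = min(19, 6) = 6.
Compute A + B mod 19 directly:
a = 1: 1+2=3, 1+3=4, 1+4=5
a = 2: 2+2=4, 2+3=5, 2+4=6
a = 6: 6+2=8, 6+3=9, 6+4=10
a = 18: 18+2=1, 18+3=2, 18+4=3
A + B = {1, 2, 3, 4, 5, 6, 8, 9, 10}, so |A + B| = 9.
Verify: 9 ≥ 6? Yes ✓.

CD lower bound = 6, actual |A + B| = 9.


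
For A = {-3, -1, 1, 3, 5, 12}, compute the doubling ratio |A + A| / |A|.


|A| = 6.
Compute A + A by enumerating all 36 pairs.
A + A = {-6, -4, -2, 0, 2, 4, 6, 8, 9, 10, 11, 13, 15, 17, 24}, so |A + A| = 15.
K = |A + A| / |A| = 15/6 = 5/2 ≈ 2.5000.
Reference: AP of size 6 gives K = 11/6 ≈ 1.8333; a fully generic set of size 6 gives K ≈ 3.5000.

|A| = 6, |A + A| = 15, K = 15/6 = 5/2.


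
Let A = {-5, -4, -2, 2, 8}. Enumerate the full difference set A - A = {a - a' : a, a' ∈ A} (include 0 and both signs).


A - A = {a - a' : a, a' ∈ A}.
Compute a - a' for each ordered pair (a, a'):
a = -5: -5--5=0, -5--4=-1, -5--2=-3, -5-2=-7, -5-8=-13
a = -4: -4--5=1, -4--4=0, -4--2=-2, -4-2=-6, -4-8=-12
a = -2: -2--5=3, -2--4=2, -2--2=0, -2-2=-4, -2-8=-10
a = 2: 2--5=7, 2--4=6, 2--2=4, 2-2=0, 2-8=-6
a = 8: 8--5=13, 8--4=12, 8--2=10, 8-2=6, 8-8=0
Collecting distinct values (and noting 0 appears from a-a):
A - A = {-13, -12, -10, -7, -6, -4, -3, -2, -1, 0, 1, 2, 3, 4, 6, 7, 10, 12, 13}
|A - A| = 19

A - A = {-13, -12, -10, -7, -6, -4, -3, -2, -1, 0, 1, 2, 3, 4, 6, 7, 10, 12, 13}


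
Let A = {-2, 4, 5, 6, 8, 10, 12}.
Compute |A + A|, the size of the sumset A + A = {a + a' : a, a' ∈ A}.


A + A = {a + a' : a, a' ∈ A}; |A| = 7.
General bounds: 2|A| - 1 ≤ |A + A| ≤ |A|(|A|+1)/2, i.e. 13 ≤ |A + A| ≤ 28.
Lower bound 2|A|-1 is attained iff A is an arithmetic progression.
Enumerate sums a + a' for a ≤ a' (symmetric, so this suffices):
a = -2: -2+-2=-4, -2+4=2, -2+5=3, -2+6=4, -2+8=6, -2+10=8, -2+12=10
a = 4: 4+4=8, 4+5=9, 4+6=10, 4+8=12, 4+10=14, 4+12=16
a = 5: 5+5=10, 5+6=11, 5+8=13, 5+10=15, 5+12=17
a = 6: 6+6=12, 6+8=14, 6+10=16, 6+12=18
a = 8: 8+8=16, 8+10=18, 8+12=20
a = 10: 10+10=20, 10+12=22
a = 12: 12+12=24
Distinct sums: {-4, 2, 3, 4, 6, 8, 9, 10, 11, 12, 13, 14, 15, 16, 17, 18, 20, 22, 24}
|A + A| = 19

|A + A| = 19


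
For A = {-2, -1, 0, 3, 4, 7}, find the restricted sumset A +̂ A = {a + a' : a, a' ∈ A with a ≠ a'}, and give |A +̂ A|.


Restricted sumset: A +̂ A = {a + a' : a ∈ A, a' ∈ A, a ≠ a'}.
Equivalently, take A + A and drop any sum 2a that is achievable ONLY as a + a for a ∈ A (i.e. sums representable only with equal summands).
Enumerate pairs (a, a') with a < a' (symmetric, so each unordered pair gives one sum; this covers all a ≠ a'):
  -2 + -1 = -3
  -2 + 0 = -2
  -2 + 3 = 1
  -2 + 4 = 2
  -2 + 7 = 5
  -1 + 0 = -1
  -1 + 3 = 2
  -1 + 4 = 3
  -1 + 7 = 6
  0 + 3 = 3
  0 + 4 = 4
  0 + 7 = 7
  3 + 4 = 7
  3 + 7 = 10
  4 + 7 = 11
Collected distinct sums: {-3, -2, -1, 1, 2, 3, 4, 5, 6, 7, 10, 11}
|A +̂ A| = 12
(Reference bound: |A +̂ A| ≥ 2|A| - 3 for |A| ≥ 2, with |A| = 6 giving ≥ 9.)

|A +̂ A| = 12


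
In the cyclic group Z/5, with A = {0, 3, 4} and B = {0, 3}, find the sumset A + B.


Work in Z/5Z: reduce every sum a + b modulo 5.
Enumerate all 6 pairs:
a = 0: 0+0=0, 0+3=3
a = 3: 3+0=3, 3+3=1
a = 4: 4+0=4, 4+3=2
Distinct residues collected: {0, 1, 2, 3, 4}
|A + B| = 5 (out of 5 total residues).

A + B = {0, 1, 2, 3, 4}


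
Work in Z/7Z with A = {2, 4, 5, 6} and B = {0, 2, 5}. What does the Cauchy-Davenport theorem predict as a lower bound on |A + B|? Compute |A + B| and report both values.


Cauchy-Davenport: |A + B| ≥ min(p, |A| + |B| - 1) for A, B nonempty in Z/pZ.
|A| = 4, |B| = 3, p = 7.
CD lower bound = min(7, 4 + 3 - 1) = min(7, 6) = 6.
Compute A + B mod 7 directly:
a = 2: 2+0=2, 2+2=4, 2+5=0
a = 4: 4+0=4, 4+2=6, 4+5=2
a = 5: 5+0=5, 5+2=0, 5+5=3
a = 6: 6+0=6, 6+2=1, 6+5=4
A + B = {0, 1, 2, 3, 4, 5, 6}, so |A + B| = 7.
Verify: 7 ≥ 6? Yes ✓.

CD lower bound = 6, actual |A + B| = 7.


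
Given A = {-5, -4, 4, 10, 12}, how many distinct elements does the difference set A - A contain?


A - A = {a - a' : a, a' ∈ A}; |A| = 5.
Bounds: 2|A|-1 ≤ |A - A| ≤ |A|² - |A| + 1, i.e. 9 ≤ |A - A| ≤ 21.
Note: 0 ∈ A - A always (from a - a). The set is symmetric: if d ∈ A - A then -d ∈ A - A.
Enumerate nonzero differences d = a - a' with a > a' (then include -d):
Positive differences: {1, 2, 6, 8, 9, 14, 15, 16, 17}
Full difference set: {0} ∪ (positive diffs) ∪ (negative diffs).
|A - A| = 1 + 2·9 = 19 (matches direct enumeration: 19).

|A - A| = 19


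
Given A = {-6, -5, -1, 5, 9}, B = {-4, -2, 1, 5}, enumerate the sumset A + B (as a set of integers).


A + B = {a + b : a ∈ A, b ∈ B}.
Enumerate all |A|·|B| = 5·4 = 20 pairs (a, b) and collect distinct sums.
a = -6: -6+-4=-10, -6+-2=-8, -6+1=-5, -6+5=-1
a = -5: -5+-4=-9, -5+-2=-7, -5+1=-4, -5+5=0
a = -1: -1+-4=-5, -1+-2=-3, -1+1=0, -1+5=4
a = 5: 5+-4=1, 5+-2=3, 5+1=6, 5+5=10
a = 9: 9+-4=5, 9+-2=7, 9+1=10, 9+5=14
Collecting distinct sums: A + B = {-10, -9, -8, -7, -5, -4, -3, -1, 0, 1, 3, 4, 5, 6, 7, 10, 14}
|A + B| = 17

A + B = {-10, -9, -8, -7, -5, -4, -3, -1, 0, 1, 3, 4, 5, 6, 7, 10, 14}


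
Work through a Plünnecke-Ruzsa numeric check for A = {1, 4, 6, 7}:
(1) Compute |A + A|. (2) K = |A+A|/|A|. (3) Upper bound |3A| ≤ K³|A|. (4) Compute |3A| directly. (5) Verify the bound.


|A| = 4.
Step 1: Compute A + A by enumerating all 16 pairs.
A + A = {2, 5, 7, 8, 10, 11, 12, 13, 14}, so |A + A| = 9.
Step 2: Doubling constant K = |A + A|/|A| = 9/4 = 9/4 ≈ 2.2500.
Step 3: Plünnecke-Ruzsa gives |3A| ≤ K³·|A| = (2.2500)³ · 4 ≈ 45.5625.
Step 4: Compute 3A = A + A + A directly by enumerating all triples (a,b,c) ∈ A³; |3A| = 15.
Step 5: Check 15 ≤ 45.5625? Yes ✓.

K = 9/4, Plünnecke-Ruzsa bound K³|A| ≈ 45.5625, |3A| = 15, inequality holds.


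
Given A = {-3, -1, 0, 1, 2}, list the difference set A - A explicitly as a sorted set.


A - A = {a - a' : a, a' ∈ A}.
Compute a - a' for each ordered pair (a, a'):
a = -3: -3--3=0, -3--1=-2, -3-0=-3, -3-1=-4, -3-2=-5
a = -1: -1--3=2, -1--1=0, -1-0=-1, -1-1=-2, -1-2=-3
a = 0: 0--3=3, 0--1=1, 0-0=0, 0-1=-1, 0-2=-2
a = 1: 1--3=4, 1--1=2, 1-0=1, 1-1=0, 1-2=-1
a = 2: 2--3=5, 2--1=3, 2-0=2, 2-1=1, 2-2=0
Collecting distinct values (and noting 0 appears from a-a):
A - A = {-5, -4, -3, -2, -1, 0, 1, 2, 3, 4, 5}
|A - A| = 11

A - A = {-5, -4, -3, -2, -1, 0, 1, 2, 3, 4, 5}


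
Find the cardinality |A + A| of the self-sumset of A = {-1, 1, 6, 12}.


A + A = {a + a' : a, a' ∈ A}; |A| = 4.
General bounds: 2|A| - 1 ≤ |A + A| ≤ |A|(|A|+1)/2, i.e. 7 ≤ |A + A| ≤ 10.
Lower bound 2|A|-1 is attained iff A is an arithmetic progression.
Enumerate sums a + a' for a ≤ a' (symmetric, so this suffices):
a = -1: -1+-1=-2, -1+1=0, -1+6=5, -1+12=11
a = 1: 1+1=2, 1+6=7, 1+12=13
a = 6: 6+6=12, 6+12=18
a = 12: 12+12=24
Distinct sums: {-2, 0, 2, 5, 7, 11, 12, 13, 18, 24}
|A + A| = 10

|A + A| = 10


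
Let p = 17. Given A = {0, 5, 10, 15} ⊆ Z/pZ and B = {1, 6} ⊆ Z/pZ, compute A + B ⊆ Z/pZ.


Work in Z/17Z: reduce every sum a + b modulo 17.
Enumerate all 8 pairs:
a = 0: 0+1=1, 0+6=6
a = 5: 5+1=6, 5+6=11
a = 10: 10+1=11, 10+6=16
a = 15: 15+1=16, 15+6=4
Distinct residues collected: {1, 4, 6, 11, 16}
|A + B| = 5 (out of 17 total residues).

A + B = {1, 4, 6, 11, 16}


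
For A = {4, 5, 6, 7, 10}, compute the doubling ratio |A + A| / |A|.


|A| = 5.
Compute A + A by enumerating all 25 pairs.
A + A = {8, 9, 10, 11, 12, 13, 14, 15, 16, 17, 20}, so |A + A| = 11.
K = |A + A| / |A| = 11/5 (already in lowest terms) ≈ 2.2000.
Reference: AP of size 5 gives K = 9/5 ≈ 1.8000; a fully generic set of size 5 gives K ≈ 3.0000.

|A| = 5, |A + A| = 11, K = 11/5.


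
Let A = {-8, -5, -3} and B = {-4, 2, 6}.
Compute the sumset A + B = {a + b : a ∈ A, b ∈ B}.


A + B = {a + b : a ∈ A, b ∈ B}.
Enumerate all |A|·|B| = 3·3 = 9 pairs (a, b) and collect distinct sums.
a = -8: -8+-4=-12, -8+2=-6, -8+6=-2
a = -5: -5+-4=-9, -5+2=-3, -5+6=1
a = -3: -3+-4=-7, -3+2=-1, -3+6=3
Collecting distinct sums: A + B = {-12, -9, -7, -6, -3, -2, -1, 1, 3}
|A + B| = 9

A + B = {-12, -9, -7, -6, -3, -2, -1, 1, 3}


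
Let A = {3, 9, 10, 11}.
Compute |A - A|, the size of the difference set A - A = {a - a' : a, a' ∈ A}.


A - A = {a - a' : a, a' ∈ A}; |A| = 4.
Bounds: 2|A|-1 ≤ |A - A| ≤ |A|² - |A| + 1, i.e. 7 ≤ |A - A| ≤ 13.
Note: 0 ∈ A - A always (from a - a). The set is symmetric: if d ∈ A - A then -d ∈ A - A.
Enumerate nonzero differences d = a - a' with a > a' (then include -d):
Positive differences: {1, 2, 6, 7, 8}
Full difference set: {0} ∪ (positive diffs) ∪ (negative diffs).
|A - A| = 1 + 2·5 = 11 (matches direct enumeration: 11).

|A - A| = 11


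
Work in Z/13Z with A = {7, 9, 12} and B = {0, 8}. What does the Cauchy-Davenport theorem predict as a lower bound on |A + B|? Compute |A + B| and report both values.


Cauchy-Davenport: |A + B| ≥ min(p, |A| + |B| - 1) for A, B nonempty in Z/pZ.
|A| = 3, |B| = 2, p = 13.
CD lower bound = min(13, 3 + 2 - 1) = min(13, 4) = 4.
Compute A + B mod 13 directly:
a = 7: 7+0=7, 7+8=2
a = 9: 9+0=9, 9+8=4
a = 12: 12+0=12, 12+8=7
A + B = {2, 4, 7, 9, 12}, so |A + B| = 5.
Verify: 5 ≥ 4? Yes ✓.

CD lower bound = 4, actual |A + B| = 5.


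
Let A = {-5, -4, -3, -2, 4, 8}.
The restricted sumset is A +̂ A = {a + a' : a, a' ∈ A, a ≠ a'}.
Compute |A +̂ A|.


Restricted sumset: A +̂ A = {a + a' : a ∈ A, a' ∈ A, a ≠ a'}.
Equivalently, take A + A and drop any sum 2a that is achievable ONLY as a + a for a ∈ A (i.e. sums representable only with equal summands).
Enumerate pairs (a, a') with a < a' (symmetric, so each unordered pair gives one sum; this covers all a ≠ a'):
  -5 + -4 = -9
  -5 + -3 = -8
  -5 + -2 = -7
  -5 + 4 = -1
  -5 + 8 = 3
  -4 + -3 = -7
  -4 + -2 = -6
  -4 + 4 = 0
  -4 + 8 = 4
  -3 + -2 = -5
  -3 + 4 = 1
  -3 + 8 = 5
  -2 + 4 = 2
  -2 + 8 = 6
  4 + 8 = 12
Collected distinct sums: {-9, -8, -7, -6, -5, -1, 0, 1, 2, 3, 4, 5, 6, 12}
|A +̂ A| = 14
(Reference bound: |A +̂ A| ≥ 2|A| - 3 for |A| ≥ 2, with |A| = 6 giving ≥ 9.)

|A +̂ A| = 14


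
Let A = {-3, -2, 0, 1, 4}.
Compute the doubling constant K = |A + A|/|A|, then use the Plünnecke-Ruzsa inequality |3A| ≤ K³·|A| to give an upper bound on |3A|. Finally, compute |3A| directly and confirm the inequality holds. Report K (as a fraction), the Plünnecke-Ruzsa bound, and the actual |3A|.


|A| = 5.
Step 1: Compute A + A by enumerating all 25 pairs.
A + A = {-6, -5, -4, -3, -2, -1, 0, 1, 2, 4, 5, 8}, so |A + A| = 12.
Step 2: Doubling constant K = |A + A|/|A| = 12/5 = 12/5 ≈ 2.4000.
Step 3: Plünnecke-Ruzsa gives |3A| ≤ K³·|A| = (2.4000)³ · 5 ≈ 69.1200.
Step 4: Compute 3A = A + A + A directly by enumerating all triples (a,b,c) ∈ A³; |3A| = 19.
Step 5: Check 19 ≤ 69.1200? Yes ✓.

K = 12/5, Plünnecke-Ruzsa bound K³|A| ≈ 69.1200, |3A| = 19, inequality holds.


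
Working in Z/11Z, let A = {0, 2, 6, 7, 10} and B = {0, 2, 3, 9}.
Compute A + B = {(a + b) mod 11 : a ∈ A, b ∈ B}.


Work in Z/11Z: reduce every sum a + b modulo 11.
Enumerate all 20 pairs:
a = 0: 0+0=0, 0+2=2, 0+3=3, 0+9=9
a = 2: 2+0=2, 2+2=4, 2+3=5, 2+9=0
a = 6: 6+0=6, 6+2=8, 6+3=9, 6+9=4
a = 7: 7+0=7, 7+2=9, 7+3=10, 7+9=5
a = 10: 10+0=10, 10+2=1, 10+3=2, 10+9=8
Distinct residues collected: {0, 1, 2, 3, 4, 5, 6, 7, 8, 9, 10}
|A + B| = 11 (out of 11 total residues).

A + B = {0, 1, 2, 3, 4, 5, 6, 7, 8, 9, 10}


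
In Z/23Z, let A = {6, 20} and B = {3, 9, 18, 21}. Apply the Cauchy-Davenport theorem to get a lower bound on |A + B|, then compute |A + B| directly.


Cauchy-Davenport: |A + B| ≥ min(p, |A| + |B| - 1) for A, B nonempty in Z/pZ.
|A| = 2, |B| = 4, p = 23.
CD lower bound = min(23, 2 + 4 - 1) = min(23, 5) = 5.
Compute A + B mod 23 directly:
a = 6: 6+3=9, 6+9=15, 6+18=1, 6+21=4
a = 20: 20+3=0, 20+9=6, 20+18=15, 20+21=18
A + B = {0, 1, 4, 6, 9, 15, 18}, so |A + B| = 7.
Verify: 7 ≥ 5? Yes ✓.

CD lower bound = 5, actual |A + B| = 7.
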